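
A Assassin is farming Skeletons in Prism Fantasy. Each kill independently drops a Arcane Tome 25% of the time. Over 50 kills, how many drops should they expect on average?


Expected drops = kills * (drop_rate / 100)
= 50 * (25 / 100)
= 50 * 0.25
= 12.5

12.5 drops


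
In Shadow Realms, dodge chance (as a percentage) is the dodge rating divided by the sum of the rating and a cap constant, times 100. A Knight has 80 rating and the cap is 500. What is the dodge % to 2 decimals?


dodge% = 80 / (80 + 500) * 100
= 80 / 580 * 100
= 0.137931 * 100
= 13.79%

13.79%


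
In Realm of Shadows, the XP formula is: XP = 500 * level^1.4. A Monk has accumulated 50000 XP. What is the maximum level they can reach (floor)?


XP = 500 * level^1.4, so level = (XP / 500)^(1/1.4)
= (50000 / 500)^(1/1.4)
= 100.0^0.7143
= 26.827
Floor: level = 26

level 26


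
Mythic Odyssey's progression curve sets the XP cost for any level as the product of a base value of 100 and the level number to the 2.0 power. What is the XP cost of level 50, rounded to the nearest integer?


XP = 100 * level^2.0
Substitute level = 50:
XP = 100 * 50^2.0
= 100 * 2500.0
= 250000

250000 XP


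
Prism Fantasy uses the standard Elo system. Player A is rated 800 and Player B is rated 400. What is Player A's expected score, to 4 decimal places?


Elo expected score: Ea = 1/(1 + 10^((Rb-Ra)/400))
Rb - Ra = 400 - 800 = -400
(Rb-Ra)/400 = -400/400 = -1.0
10^-1.0 = 0.1
Ea = 1/(1 + 0.1) = 1/1.1 = 0.9091

0.9091


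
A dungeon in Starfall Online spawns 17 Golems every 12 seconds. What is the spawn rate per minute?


Spawns per minute = count * (60 / interval)
= 17 * (60 / 12)
= 17 * 5.0
= 85.0

85.0 per minute


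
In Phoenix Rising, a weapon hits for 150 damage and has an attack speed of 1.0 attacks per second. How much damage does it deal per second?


DPS = damage * attack_speed
= 150 * 1.0
= 150.0

150.0 DPS


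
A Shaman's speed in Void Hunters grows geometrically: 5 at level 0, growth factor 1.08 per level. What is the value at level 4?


value = base * growth^level
= 5 * 1.08^4
= 5 * 1.360489
= 6.80

6.80 speed


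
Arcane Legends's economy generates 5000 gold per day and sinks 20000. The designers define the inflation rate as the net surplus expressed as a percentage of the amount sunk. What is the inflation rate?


Net gold = 5000 - 20000 = -15000
Inflation rate = net / sunk * 100 = -15000 / 20000 * 100
= -0.75 * 100
= -75.00%

-75.00%


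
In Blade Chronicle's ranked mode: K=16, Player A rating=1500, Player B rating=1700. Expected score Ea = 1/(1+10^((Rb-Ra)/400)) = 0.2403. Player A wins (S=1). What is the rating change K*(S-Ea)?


Elo update: delta = K * (S - Ea), where S = 1 (wins)
S - Ea = 1 - 0.2403 = 0.7597
Rating change = 16 * 0.7597
= 12.16

12.16 rating points


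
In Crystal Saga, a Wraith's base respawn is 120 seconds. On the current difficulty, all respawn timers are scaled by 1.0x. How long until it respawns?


Respawn time = base * multiplier
= 120 * 1.0
= 120.0 seconds

120.0 seconds


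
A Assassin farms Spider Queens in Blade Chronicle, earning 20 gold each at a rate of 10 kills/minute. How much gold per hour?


Gold per minute = 20 * 10 = 200
Gold per hour = 200 * 60 = 12000

12000 gold/hour


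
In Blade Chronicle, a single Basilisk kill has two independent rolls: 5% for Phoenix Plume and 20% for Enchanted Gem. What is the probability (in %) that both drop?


For independent events, P(both) = P(A) * P(B)
= 5% * 20%
= 100 / 100 %
= 1.0%

1.0%


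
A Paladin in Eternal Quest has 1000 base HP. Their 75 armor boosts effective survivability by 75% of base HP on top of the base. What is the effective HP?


EHP = 1000 * (1 + 75/100)
= 1000 * (1 + 0.75)
= 1000 * 1.75
= 1750.0

1750.0 EHP


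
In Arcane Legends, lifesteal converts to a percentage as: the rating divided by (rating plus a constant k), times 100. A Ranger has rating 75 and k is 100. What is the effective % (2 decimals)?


effective% = rating / (rating + k) * 100
= 75 / (75 + 100) * 100
= 75 / 175 * 100
= 0.428571 * 100
= 42.86%

42.86%


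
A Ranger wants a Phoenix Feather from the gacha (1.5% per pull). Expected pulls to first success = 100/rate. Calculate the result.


Expected pulls for a geometric distribution = 1/p = 100 / rate%
= 100 / 1.5
= 66.67

66.67 pulls


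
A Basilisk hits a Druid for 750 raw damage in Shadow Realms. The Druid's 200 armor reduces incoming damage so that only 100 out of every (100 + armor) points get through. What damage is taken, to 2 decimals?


actual = 750 * 100 / (100 + 200)
= 750 * 100 / 300
= 75000 / 300
= 250.00

250.00 damage


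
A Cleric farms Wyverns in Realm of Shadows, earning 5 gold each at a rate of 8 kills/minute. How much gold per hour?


Gold per minute = 5 * 8 = 40
Gold per hour = 40 * 60 = 2400

2400 gold/hour


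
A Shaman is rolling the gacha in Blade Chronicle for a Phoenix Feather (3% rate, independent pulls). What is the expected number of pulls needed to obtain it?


Expected pulls for a geometric distribution = 1/p = 100 / rate%
= 100 / 3
= 33.33

33.33 pulls


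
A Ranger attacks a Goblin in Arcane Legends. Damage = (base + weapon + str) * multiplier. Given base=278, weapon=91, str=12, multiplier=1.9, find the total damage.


Sum base + weapon + str = 278 + 91 + 12 = 381
Multiply by 1.9:
381 * 1.9 = 723.9

723.9 damage


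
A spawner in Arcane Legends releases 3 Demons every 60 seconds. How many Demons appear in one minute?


Spawns per minute = count * (60 / interval)
= 3 * (60 / 60)
= 3 * 1.0
= 3.0

3.0 per minute


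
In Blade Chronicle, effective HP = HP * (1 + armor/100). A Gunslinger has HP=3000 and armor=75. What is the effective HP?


EHP = 3000 * (1 + 75/100)
= 3000 * (1 + 0.75)
= 3000 * 1.75
= 5250.0

5250.0 EHP


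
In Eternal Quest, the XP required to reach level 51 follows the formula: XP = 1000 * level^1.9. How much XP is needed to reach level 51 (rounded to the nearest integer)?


XP = 1000 * level^1.9
Substitute level = 51:
XP = 1000 * 51^1.9
= 1000 * 1755.4293
= 1755429

1755429 XP


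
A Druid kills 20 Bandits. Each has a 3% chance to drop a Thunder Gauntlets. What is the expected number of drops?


Expected drops = kills * (drop_rate / 100)
= 20 * (3 / 100)
= 20 * 0.03
= 0.6

0.6 drops


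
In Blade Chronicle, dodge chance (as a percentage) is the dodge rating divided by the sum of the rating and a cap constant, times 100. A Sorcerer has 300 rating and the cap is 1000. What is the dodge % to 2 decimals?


dodge% = 300 / (300 + 1000) * 100
= 300 / 1300 * 100
= 0.230769 * 100
= 23.08%

23.08%


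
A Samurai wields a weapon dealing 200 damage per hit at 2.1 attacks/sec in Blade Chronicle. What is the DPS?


DPS = damage * attack_speed
= 200 * 2.1
= 420.0

420.0 DPS


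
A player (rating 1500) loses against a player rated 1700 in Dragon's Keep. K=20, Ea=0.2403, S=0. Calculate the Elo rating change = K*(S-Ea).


Elo update: delta = K * (S - Ea), where S = 0 (loses)
S - Ea = 0 - 0.2403 = -0.2403
Rating change = 20 * -0.2403
= -4.81

-4.81 rating points


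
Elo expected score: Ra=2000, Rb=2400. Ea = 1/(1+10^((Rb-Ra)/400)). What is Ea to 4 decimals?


Elo expected score: Ea = 1/(1 + 10^((Rb-Ra)/400))
Rb - Ra = 2400 - 2000 = 400
(Rb-Ra)/400 = 400/400 = 1.0
10^1.0 = 10.0
Ea = 1/(1 + 10.0) = 1/11.0 = 0.0909

0.0909


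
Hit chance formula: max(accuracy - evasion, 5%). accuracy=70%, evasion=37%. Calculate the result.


accuracy - evasion = 70 - 37 = 33
Apply floor: max(33, 5) = 33
Hit chance = 33%

33%


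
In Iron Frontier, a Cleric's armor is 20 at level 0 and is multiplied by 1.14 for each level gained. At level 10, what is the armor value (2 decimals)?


value = base * growth^level
= 20 * 1.14^10
= 20 * 3.707221
= 74.14

74.14 armor


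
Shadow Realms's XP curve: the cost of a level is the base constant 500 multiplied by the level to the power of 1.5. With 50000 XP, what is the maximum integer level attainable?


XP = 500 * level^1.5, so level = (XP / 500)^(1/1.5)
= (50000 / 500)^(1/1.5)
= 100.0^0.6667
= 21.5443
Floor: level = 21

level 21


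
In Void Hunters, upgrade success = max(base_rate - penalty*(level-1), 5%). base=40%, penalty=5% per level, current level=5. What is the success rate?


raw_rate = 40 - 5 * (5 - 1)
= 40 - 5 * 4
= 40 - 20
= 20
Apply floor: max(20, 5) = 20%

20%


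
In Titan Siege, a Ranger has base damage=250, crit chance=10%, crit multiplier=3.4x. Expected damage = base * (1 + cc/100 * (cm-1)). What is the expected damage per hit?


E[dmg] = base * (1 + crit_chance * (crit_mult - 1))
cc as decimal = 10/100 = 0.1
cm - 1 = 3.4 - 1 = 2.4
Bonus factor = 0.1 * 2.4 = 0.24
Total multiplier = 1 + 0.24 = 1.24
Expected damage = 250 * 1.24 = 310.00

310.00 damage


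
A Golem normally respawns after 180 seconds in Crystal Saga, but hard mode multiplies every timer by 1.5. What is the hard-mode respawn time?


Respawn time = base * multiplier
= 180 * 1.5
= 270.0 seconds

270.0 seconds


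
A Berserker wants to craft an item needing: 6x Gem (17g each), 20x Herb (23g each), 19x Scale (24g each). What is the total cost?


Cost breakdown:
  Gem: 6 * 17 = 102
  Herb: 20 * 23 = 460
  Scale: 19 * 24 = 456
Total = 102 + 460 + 456 = 1018

1018 gold


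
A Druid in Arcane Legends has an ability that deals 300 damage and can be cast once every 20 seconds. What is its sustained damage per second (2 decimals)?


DPS = damage / cooldown
= 300 / 20
= 15.00

15.00 DPS


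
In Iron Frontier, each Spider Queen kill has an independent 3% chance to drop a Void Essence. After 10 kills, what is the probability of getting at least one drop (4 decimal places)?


P(at least one) = 1 - P(none) = 1 - (1-p)^n
p = 3/100 = 0.03
1 - p = 0.97
(1 - p)^10 = 0.97^10 = 0.737424
P(at least one) = 1 - 0.737424 = 0.2626

0.2626


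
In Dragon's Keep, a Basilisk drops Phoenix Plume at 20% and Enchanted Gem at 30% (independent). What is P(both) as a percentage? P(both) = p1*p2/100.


For independent events, P(both) = P(A) * P(B)
= 20% * 30%
= 600 / 100 %
= 6.0%

6.0%


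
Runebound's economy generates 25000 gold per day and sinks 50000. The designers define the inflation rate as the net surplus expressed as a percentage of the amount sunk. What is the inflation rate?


Net gold = 25000 - 50000 = -25000
Inflation rate = net / sunk * 100 = -25000 / 50000 * 100
= -0.5 * 100
= -50.00%

-50.00%


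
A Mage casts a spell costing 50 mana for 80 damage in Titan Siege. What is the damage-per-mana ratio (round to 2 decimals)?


Efficiency = damage / mana
= 80 / 50
= 1.60

1.60 dmg/mana


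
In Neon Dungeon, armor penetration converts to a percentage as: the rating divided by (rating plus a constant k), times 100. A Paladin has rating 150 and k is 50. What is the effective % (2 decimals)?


effective% = rating / (rating + k) * 100
= 150 / (150 + 50) * 100
= 150 / 200 * 100
= 0.75 * 100
= 75.00%

75.00%


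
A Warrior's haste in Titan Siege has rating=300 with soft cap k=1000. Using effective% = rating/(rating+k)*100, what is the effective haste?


effective% = rating / (rating + k) * 100
= 300 / (300 + 1000) * 100
= 300 / 1300 * 100
= 0.230769 * 100
= 23.08%

23.08%


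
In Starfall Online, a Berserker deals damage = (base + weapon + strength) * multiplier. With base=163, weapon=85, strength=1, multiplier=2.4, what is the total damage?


Sum base + weapon + str = 163 + 85 + 1 = 249
Multiply by 2.4:
249 * 2.4 = 597.6

597.6 damage


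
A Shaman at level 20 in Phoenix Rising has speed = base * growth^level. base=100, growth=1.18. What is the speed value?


value = base * growth^level
= 100 * 1.18^20
= 100 * 27.393035
= 2739.30

2739.30 speed


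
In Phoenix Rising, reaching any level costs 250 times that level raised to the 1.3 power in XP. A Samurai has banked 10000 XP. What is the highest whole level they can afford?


XP = 250 * level^1.3, so level = (XP / 250)^(1/1.3)
= (10000 / 250)^(1/1.3)
= 40.0^0.7692
= 17.0747
Floor: level = 17

level 17


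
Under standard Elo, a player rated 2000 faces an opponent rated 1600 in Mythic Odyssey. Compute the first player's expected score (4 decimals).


Elo expected score: Ea = 1/(1 + 10^((Rb-Ra)/400))
Rb - Ra = 1600 - 2000 = -400
(Rb-Ra)/400 = -400/400 = -1.0
10^-1.0 = 0.1
Ea = 1/(1 + 0.1) = 1/1.1 = 0.9091

0.9091


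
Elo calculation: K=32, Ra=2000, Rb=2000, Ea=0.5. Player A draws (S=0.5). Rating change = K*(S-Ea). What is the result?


Elo update: delta = K * (S - Ea), where S = 0.5 (draws)
S - Ea = 0.5 - 0.5 = 0.0
Rating change = 32 * 0.0
= 0.00

0.00 rating points


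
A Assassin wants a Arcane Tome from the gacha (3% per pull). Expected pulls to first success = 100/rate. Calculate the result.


Expected pulls for a geometric distribution = 1/p = 100 / rate%
= 100 / 3
= 33.33

33.33 pulls


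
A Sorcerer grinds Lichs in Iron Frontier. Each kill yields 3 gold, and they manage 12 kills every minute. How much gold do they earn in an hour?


Gold per minute = 3 * 12 = 36
Gold per hour = 36 * 60 = 2160

2160 gold/hour


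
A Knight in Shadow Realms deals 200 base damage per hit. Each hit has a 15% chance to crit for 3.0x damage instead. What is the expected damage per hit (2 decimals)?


E[dmg] = base * (1 + crit_chance * (crit_mult - 1))
cc as decimal = 15/100 = 0.15
cm - 1 = 3.0 - 1 = 2.0
Bonus factor = 0.15 * 2.0 = 0.3
Total multiplier = 1 + 0.3 = 1.3
Expected damage = 200 * 1.3 = 260.00

260.00 damage


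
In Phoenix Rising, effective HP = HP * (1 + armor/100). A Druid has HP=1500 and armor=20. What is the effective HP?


EHP = 1500 * (1 + 20/100)
= 1500 * (1 + 0.2)
= 1500 * 1.2
= 1800.0

1800.0 EHP


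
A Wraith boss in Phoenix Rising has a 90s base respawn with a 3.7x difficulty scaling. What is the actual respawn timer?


Respawn time = base * multiplier
= 90 * 3.7
= 333.0 seconds

333.0 seconds


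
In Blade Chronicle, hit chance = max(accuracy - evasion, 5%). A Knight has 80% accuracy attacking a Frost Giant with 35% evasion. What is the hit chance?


accuracy - evasion = 80 - 35 = 45
Apply floor: max(45, 5) = 45
Hit chance = 45%

45%


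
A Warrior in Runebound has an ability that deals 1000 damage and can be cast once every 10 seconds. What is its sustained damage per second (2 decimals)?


DPS = damage / cooldown
= 1000 / 10
= 100.00

100.00 DPS


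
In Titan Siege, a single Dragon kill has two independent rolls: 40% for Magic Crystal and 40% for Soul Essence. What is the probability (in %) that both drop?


For independent events, P(both) = P(A) * P(B)
= 40% * 40%
= 1600 / 100 %
= 16.0%

16.0%


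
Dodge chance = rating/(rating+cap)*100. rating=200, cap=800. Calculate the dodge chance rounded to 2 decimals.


dodge% = 200 / (200 + 800) * 100
= 200 / 1000 * 100
= 0.2 * 100
= 20.00%

20.00%


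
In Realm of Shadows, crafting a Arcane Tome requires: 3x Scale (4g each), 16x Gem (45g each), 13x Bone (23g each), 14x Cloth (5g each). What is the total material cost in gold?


Cost breakdown:
  Scale: 3 * 4 = 12
  Gem: 16 * 45 = 720
  Bone: 13 * 23 = 299
  Cloth: 14 * 5 = 70
Total = 12 + 720 + 299 + 70 = 1101

1101 gold


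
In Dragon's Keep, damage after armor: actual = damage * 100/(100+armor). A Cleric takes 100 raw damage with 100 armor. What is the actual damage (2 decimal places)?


actual = 100 * 100 / (100 + 100)
= 100 * 100 / 200
= 10000 / 200
= 50.00

50.00 damage


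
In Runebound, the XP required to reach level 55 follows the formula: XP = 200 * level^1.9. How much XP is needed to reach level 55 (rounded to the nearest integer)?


XP = 200 * level^1.9
Substitute level = 55:
XP = 200 * 55^1.9
= 200 * 2026.2317
= 405246

405246 XP


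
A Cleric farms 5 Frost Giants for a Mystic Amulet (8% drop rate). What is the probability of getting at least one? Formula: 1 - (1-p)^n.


P(at least one) = 1 - P(none) = 1 - (1-p)^n
p = 8/100 = 0.08
1 - p = 0.92
(1 - p)^5 = 0.92^5 = 0.659082
P(at least one) = 1 - 0.659082 = 0.3409

0.3409


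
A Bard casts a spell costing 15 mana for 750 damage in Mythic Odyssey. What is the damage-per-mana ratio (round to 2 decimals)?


Efficiency = damage / mana
= 750 / 15
= 50.00

50.00 dmg/mana


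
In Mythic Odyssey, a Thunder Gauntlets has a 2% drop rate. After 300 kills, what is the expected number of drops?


Expected drops = kills * (drop_rate / 100)
= 300 * (2 / 100)
= 300 * 0.02
= 6.0

6.0 drops


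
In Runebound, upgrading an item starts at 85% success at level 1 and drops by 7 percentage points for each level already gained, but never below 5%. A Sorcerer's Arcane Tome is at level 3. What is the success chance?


raw_rate = 85 - 7 * (3 - 1)
= 85 - 7 * 2
= 85 - 14
= 71
Apply floor: max(71, 5) = 71%

71%


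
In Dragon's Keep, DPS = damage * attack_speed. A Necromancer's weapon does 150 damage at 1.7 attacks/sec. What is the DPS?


DPS = damage * attack_speed
= 150 * 1.7
= 255.0

255.0 DPS


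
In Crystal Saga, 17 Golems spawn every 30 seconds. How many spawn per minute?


Spawns per minute = count * (60 / interval)
= 17 * (60 / 30)
= 17 * 2.0
= 34.0

34.0 per minute


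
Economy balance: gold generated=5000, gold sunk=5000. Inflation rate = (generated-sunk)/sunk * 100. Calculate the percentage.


Net gold = 5000 - 5000 = 0
Inflation rate = net / sunk * 100 = 0 / 5000 * 100
= 0.0 * 100
= 0.00%

0.00%


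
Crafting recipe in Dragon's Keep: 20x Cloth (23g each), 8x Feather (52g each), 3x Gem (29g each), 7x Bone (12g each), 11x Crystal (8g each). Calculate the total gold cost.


Cost breakdown:
  Cloth: 20 * 23 = 460
  Feather: 8 * 52 = 416
  Gem: 3 * 29 = 87
  Bone: 7 * 12 = 84
  Crystal: 11 * 8 = 88
Total = 460 + 416 + 87 + 84 + 88 = 1135

1135 gold


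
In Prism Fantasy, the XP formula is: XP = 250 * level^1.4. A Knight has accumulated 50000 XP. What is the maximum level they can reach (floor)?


XP = 250 * level^1.4, so level = (XP / 250)^(1/1.4)
= (50000 / 250)^(1/1.4)
= 200.0^0.7143
= 44.0142
Floor: level = 44

level 44


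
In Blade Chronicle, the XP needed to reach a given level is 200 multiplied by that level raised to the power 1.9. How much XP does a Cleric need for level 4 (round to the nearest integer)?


XP = 200 * level^1.9
Substitute level = 4:
XP = 200 * 4^1.9
= 200 * 13.9288
= 2786

2786 XP


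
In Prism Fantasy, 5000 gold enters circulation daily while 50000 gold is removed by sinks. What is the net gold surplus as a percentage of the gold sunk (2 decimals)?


Net gold = 5000 - 50000 = -45000
Inflation rate = net / sunk * 100 = -45000 / 50000 * 100
= -0.9 * 100
= -90.00%

-90.00%


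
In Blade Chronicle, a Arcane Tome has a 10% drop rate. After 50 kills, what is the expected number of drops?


Expected drops = kills * (drop_rate / 100)
= 50 * (10 / 100)
= 50 * 0.1
= 5.0

5.0 drops


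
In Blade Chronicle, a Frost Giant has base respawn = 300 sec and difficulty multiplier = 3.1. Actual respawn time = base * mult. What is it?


Respawn time = base * multiplier
= 300 * 3.1
= 930.0 seconds

930.0 seconds


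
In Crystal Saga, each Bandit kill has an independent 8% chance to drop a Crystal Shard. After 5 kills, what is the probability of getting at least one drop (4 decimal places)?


P(at least one) = 1 - P(none) = 1 - (1-p)^n
p = 8/100 = 0.08
1 - p = 0.92
(1 - p)^5 = 0.92^5 = 0.659082
P(at least one) = 1 - 0.659082 = 0.3409

0.3409


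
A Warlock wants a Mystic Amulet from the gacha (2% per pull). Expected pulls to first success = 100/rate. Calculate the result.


Expected pulls for a geometric distribution = 1/p = 100 / rate%
= 100 / 2
= 50.0

50.0 pulls


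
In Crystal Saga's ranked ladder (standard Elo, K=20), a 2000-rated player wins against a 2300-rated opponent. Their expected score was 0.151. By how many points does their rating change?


Elo update: delta = K * (S - Ea), where S = 1 (wins)
S - Ea = 1 - 0.151 = 0.849
Rating change = 20 * 0.849
= 16.98

16.98 rating points


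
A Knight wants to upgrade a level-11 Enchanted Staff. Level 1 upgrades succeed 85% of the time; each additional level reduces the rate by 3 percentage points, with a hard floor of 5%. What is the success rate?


raw_rate = 85 - 3 * (11 - 1)
= 85 - 3 * 10
= 85 - 30
= 55
Apply floor: max(55, 5) = 55%

55%


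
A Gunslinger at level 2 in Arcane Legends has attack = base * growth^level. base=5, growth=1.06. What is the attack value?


value = base * growth^level
= 5 * 1.06^2
= 5 * 1.1236
= 5.62

5.62 attack


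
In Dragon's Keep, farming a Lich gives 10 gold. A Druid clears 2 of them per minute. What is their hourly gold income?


Gold per minute = 10 * 2 = 20
Gold per hour = 20 * 60 = 1200

1200 gold/hour


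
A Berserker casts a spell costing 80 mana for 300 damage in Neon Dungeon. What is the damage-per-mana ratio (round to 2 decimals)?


Efficiency = damage / mana
= 300 / 80
= 3.75

3.75 dmg/mana


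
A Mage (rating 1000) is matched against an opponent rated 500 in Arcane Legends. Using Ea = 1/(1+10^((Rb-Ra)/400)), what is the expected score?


Elo expected score: Ea = 1/(1 + 10^((Rb-Ra)/400))
Rb - Ra = 500 - 1000 = -500
(Rb-Ra)/400 = -500/400 = -1.25
10^-1.25 = 0.056234
Ea = 1/(1 + 0.056234) = 1/1.056234 = 0.9468

0.9468


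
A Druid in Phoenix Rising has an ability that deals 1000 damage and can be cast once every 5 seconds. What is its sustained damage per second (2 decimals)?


DPS = damage / cooldown
= 1000 / 5
= 200.00

200.00 DPS


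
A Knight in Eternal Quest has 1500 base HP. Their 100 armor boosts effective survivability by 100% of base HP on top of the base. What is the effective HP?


EHP = 1500 * (1 + 100/100)
= 1500 * (1 + 1.0)
= 1500 * 2.0
= 3000.0

3000.0 EHP


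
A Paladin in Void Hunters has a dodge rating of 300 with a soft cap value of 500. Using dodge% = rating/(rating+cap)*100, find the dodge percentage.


dodge% = 300 / (300 + 500) * 100
= 300 / 800 * 100
= 0.375 * 100
= 37.50%

37.50%


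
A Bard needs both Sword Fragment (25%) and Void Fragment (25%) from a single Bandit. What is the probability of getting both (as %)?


For independent events, P(both) = P(A) * P(B)
= 25% * 25%
= 625 / 100 %
= 6.25%

6.25%


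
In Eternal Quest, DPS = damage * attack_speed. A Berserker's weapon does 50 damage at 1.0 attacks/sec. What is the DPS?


DPS = damage * attack_speed
= 50 * 1.0
= 50.0

50.0 DPS


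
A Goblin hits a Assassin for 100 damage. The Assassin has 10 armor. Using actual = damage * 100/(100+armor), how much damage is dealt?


actual = 100 * 100 / (100 + 10)
= 100 * 100 / 110
= 10000 / 110
= 90.91

90.91 damage


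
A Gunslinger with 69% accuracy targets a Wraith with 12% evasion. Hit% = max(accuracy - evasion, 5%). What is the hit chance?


accuracy - evasion = 69 - 12 = 57
Apply floor: max(57, 5) = 57
Hit chance = 57%

57%


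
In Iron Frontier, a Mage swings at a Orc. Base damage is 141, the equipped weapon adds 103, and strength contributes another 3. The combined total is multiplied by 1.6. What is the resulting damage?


Sum base + weapon + str = 141 + 103 + 3 = 247
Multiply by 1.6:
247 * 1.6 = 395.2

395.2 damage


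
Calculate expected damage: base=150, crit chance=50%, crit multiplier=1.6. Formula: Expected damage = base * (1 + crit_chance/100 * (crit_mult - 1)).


E[dmg] = base * (1 + crit_chance * (crit_mult - 1))
cc as decimal = 50/100 = 0.5
cm - 1 = 1.6 - 1 = 0.6
Bonus factor = 0.5 * 0.6 = 0.3
Total multiplier = 1 + 0.3 = 1.3
Expected damage = 150 * 1.3 = 195.00

195.00 damage


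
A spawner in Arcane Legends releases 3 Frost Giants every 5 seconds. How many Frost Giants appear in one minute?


Spawns per minute = count * (60 / interval)
= 3 * (60 / 5)
= 3 * 12.0
= 36.0

36.0 per minute


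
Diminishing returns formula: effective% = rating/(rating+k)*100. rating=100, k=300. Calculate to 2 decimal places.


effective% = rating / (rating + k) * 100
= 100 / (100 + 300) * 100
= 100 / 400 * 100
= 0.25 * 100
= 25.00%

25.00%


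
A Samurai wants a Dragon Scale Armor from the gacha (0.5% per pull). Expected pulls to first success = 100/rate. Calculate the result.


Expected pulls for a geometric distribution = 1/p = 100 / rate%
= 100 / 0.5
= 200.0

200.0 pulls


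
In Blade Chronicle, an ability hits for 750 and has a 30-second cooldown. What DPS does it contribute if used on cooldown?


DPS = damage / cooldown
= 750 / 30
= 25.00

25.00 DPS


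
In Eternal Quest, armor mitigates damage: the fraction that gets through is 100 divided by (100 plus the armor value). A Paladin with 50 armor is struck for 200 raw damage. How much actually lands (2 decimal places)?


actual = 200 * 100 / (100 + 50)
= 200 * 100 / 150
= 20000 / 150
= 133.33

133.33 damage


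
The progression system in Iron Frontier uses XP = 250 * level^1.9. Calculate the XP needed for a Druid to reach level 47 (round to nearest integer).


XP = 250 * level^1.9
Substitute level = 47:
XP = 250 * 47^1.9
= 250 * 1503.0933
= 375773

375773 XP


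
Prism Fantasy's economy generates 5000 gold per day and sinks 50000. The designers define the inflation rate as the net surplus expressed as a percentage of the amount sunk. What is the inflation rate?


Net gold = 5000 - 50000 = -45000
Inflation rate = net / sunk * 100 = -45000 / 50000 * 100
= -0.9 * 100
= -90.00%

-90.00%


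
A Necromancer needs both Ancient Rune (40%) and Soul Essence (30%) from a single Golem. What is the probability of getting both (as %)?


For independent events, P(both) = P(A) * P(B)
= 40% * 30%
= 1200 / 100 %
= 12.0%

12.0%


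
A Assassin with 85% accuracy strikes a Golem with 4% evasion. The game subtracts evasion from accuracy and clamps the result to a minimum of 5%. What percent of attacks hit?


accuracy - evasion = 85 - 4 = 81
Apply floor: max(81, 5) = 81
Hit chance = 81%

81%


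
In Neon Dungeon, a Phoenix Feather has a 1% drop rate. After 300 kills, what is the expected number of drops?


Expected drops = kills * (drop_rate / 100)
= 300 * (1 / 100)
= 300 * 0.01
= 3.0

3.0 drops


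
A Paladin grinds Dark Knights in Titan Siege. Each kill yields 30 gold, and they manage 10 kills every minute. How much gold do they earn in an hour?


Gold per minute = 30 * 10 = 300
Gold per hour = 300 * 60 = 18000

18000 gold/hour


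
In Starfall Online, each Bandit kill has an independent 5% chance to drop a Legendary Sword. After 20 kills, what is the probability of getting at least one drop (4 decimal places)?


P(at least one) = 1 - P(none) = 1 - (1-p)^n
p = 5/100 = 0.05
1 - p = 0.95
(1 - p)^20 = 0.95^20 = 0.358486
P(at least one) = 1 - 0.358486 = 0.6415

0.6415


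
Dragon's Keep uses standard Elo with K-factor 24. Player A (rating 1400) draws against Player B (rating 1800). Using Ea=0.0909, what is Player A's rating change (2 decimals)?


Elo update: delta = K * (S - Ea), where S = 0.5 (draws)
S - Ea = 0.5 - 0.0909 = 0.4091
Rating change = 24 * 0.4091
= 9.82

9.82 rating points


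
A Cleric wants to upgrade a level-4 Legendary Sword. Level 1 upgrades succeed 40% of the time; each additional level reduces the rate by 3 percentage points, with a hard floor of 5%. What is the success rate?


raw_rate = 40 - 3 * (4 - 1)
= 40 - 3 * 3
= 40 - 9
= 31
Apply floor: max(31, 5) = 31%

31%


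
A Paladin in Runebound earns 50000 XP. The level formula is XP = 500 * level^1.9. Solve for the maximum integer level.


XP = 500 * level^1.9, so level = (XP / 500)^(1/1.9)
= (50000 / 500)^(1/1.9)
= 100.0^0.5263
= 11.2884
Floor: level = 11

level 11


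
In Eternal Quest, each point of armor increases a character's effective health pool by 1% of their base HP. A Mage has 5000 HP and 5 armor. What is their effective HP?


EHP = 5000 * (1 + 5/100)
= 5000 * (1 + 0.05)
= 5000 * 1.05
= 5250.0

5250.0 EHP


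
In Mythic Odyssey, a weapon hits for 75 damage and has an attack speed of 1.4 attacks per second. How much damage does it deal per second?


DPS = damage * attack_speed
= 75 * 1.4
= 105.0

105.0 DPS


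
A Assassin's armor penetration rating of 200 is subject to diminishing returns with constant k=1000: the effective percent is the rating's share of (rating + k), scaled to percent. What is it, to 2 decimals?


effective% = rating / (rating + k) * 100
= 200 / (200 + 1000) * 100
= 200 / 1200 * 100
= 0.166667 * 100
= 16.67%

16.67%


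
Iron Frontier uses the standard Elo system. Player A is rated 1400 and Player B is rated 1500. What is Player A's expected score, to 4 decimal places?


Elo expected score: Ea = 1/(1 + 10^((Rb-Ra)/400))
Rb - Ra = 1500 - 1400 = 100
(Rb-Ra)/400 = 100/400 = 0.25
10^0.25 = 1.778279
Ea = 1/(1 + 1.778279) = 1/2.778279 = 0.3599

0.3599


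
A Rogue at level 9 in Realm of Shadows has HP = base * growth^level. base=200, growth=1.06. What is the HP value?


value = base * growth^level
= 200 * 1.06^9
= 200 * 1.689479
= 337.90

337.90 HP


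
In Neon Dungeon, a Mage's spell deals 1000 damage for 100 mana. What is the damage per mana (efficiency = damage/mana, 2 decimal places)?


Efficiency = damage / mana
= 1000 / 100
= 10.00

10.00 dmg/mana


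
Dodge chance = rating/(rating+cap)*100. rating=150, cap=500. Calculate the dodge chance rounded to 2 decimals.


dodge% = 150 / (150 + 500) * 100
= 150 / 650 * 100
= 0.230769 * 100
= 23.08%

23.08%


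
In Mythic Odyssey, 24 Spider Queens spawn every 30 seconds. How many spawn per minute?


Spawns per minute = count * (60 / interval)
= 24 * (60 / 30)
= 24 * 2.0
= 48.0

48.0 per minute


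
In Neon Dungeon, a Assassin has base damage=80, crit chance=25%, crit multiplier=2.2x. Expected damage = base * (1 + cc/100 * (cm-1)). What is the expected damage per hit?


E[dmg] = base * (1 + crit_chance * (crit_mult - 1))
cc as decimal = 25/100 = 0.25
cm - 1 = 2.2 - 1 = 1.2
Bonus factor = 0.25 * 1.2 = 0.3
Total multiplier = 1 + 0.3 = 1.3
Expected damage = 80 * 1.3 = 104.00

104.00 damage


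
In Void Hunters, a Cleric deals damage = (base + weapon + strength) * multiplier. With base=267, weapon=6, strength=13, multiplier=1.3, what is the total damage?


Sum base + weapon + str = 267 + 6 + 13 = 286
Multiply by 1.3:
286 * 1.3 = 371.8

371.8 damage


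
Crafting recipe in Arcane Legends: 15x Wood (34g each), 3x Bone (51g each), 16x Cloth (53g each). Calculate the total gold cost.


Cost breakdown:
  Wood: 15 * 34 = 510
  Bone: 3 * 51 = 153
  Cloth: 16 * 53 = 848
Total = 510 + 153 + 848 = 1511

1511 gold


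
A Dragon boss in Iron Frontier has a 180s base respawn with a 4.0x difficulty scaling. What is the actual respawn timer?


Respawn time = base * multiplier
= 180 * 4.0
= 720.0 seconds

720.0 seconds


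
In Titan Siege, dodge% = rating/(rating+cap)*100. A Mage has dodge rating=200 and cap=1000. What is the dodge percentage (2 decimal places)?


dodge% = 200 / (200 + 1000) * 100
= 200 / 1200 * 100
= 0.166667 * 100
= 16.67%

16.67%


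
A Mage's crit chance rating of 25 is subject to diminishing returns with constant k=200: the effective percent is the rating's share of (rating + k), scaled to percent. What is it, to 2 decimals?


effective% = rating / (rating + k) * 100
= 25 / (25 + 200) * 100
= 25 / 225 * 100
= 0.111111 * 100
= 11.11%

11.11%


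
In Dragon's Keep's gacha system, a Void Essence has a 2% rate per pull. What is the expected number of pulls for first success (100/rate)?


Expected pulls for a geometric distribution = 1/p = 100 / rate%
= 100 / 2
= 50.0

50.0 pulls


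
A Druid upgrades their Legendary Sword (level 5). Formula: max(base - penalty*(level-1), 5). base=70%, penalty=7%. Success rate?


raw_rate = 70 - 7 * (5 - 1)
= 70 - 7 * 4
= 70 - 28
= 42
Apply floor: max(42, 5) = 42%

42%


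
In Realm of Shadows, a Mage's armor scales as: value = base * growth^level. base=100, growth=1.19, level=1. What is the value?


value = base * growth^level
= 100 * 1.19^1
= 100 * 1.19
= 119.00

119.00 armor


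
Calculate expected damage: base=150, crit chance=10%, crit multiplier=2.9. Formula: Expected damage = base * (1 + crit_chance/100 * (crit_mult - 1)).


E[dmg] = base * (1 + crit_chance * (crit_mult - 1))
cc as decimal = 10/100 = 0.1
cm - 1 = 2.9 - 1 = 1.9
Bonus factor = 0.1 * 1.9 = 0.19
Total multiplier = 1 + 0.19 = 1.19
Expected damage = 150 * 1.19 = 178.50

178.50 damage


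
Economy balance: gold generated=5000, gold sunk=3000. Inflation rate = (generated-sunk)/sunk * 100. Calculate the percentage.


Net gold = 5000 - 3000 = 2000
Inflation rate = net / sunk * 100 = 2000 / 3000 * 100
= 0.666667 * 100
= 66.67%

66.67%


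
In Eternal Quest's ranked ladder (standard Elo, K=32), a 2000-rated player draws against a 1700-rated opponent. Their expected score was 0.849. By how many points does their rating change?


Elo update: delta = K * (S - Ea), where S = 0.5 (draws)
S - Ea = 0.5 - 0.849 = -0.349
Rating change = 32 * -0.349
= -11.17

-11.17 rating points


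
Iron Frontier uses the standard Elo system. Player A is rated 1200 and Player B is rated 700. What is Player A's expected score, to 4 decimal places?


Elo expected score: Ea = 1/(1 + 10^((Rb-Ra)/400))
Rb - Ra = 700 - 1200 = -500
(Rb-Ra)/400 = -500/400 = -1.25
10^-1.25 = 0.056234
Ea = 1/(1 + 0.056234) = 1/1.056234 = 0.9468

0.9468


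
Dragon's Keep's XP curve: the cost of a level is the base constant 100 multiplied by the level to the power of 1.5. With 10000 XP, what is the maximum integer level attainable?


XP = 100 * level^1.5, so level = (XP / 100)^(1/1.5)
= (10000 / 100)^(1/1.5)
= 100.0^0.6667
= 21.5443
Floor: level = 21

level 21


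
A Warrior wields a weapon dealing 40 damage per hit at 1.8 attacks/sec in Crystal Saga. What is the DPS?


DPS = damage * attack_speed
= 40 * 1.8
= 72.0

72.0 DPS


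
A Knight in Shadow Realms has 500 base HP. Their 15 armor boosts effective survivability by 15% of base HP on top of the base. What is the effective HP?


EHP = 500 * (1 + 15/100)
= 500 * (1 + 0.15)
= 500 * 1.15
= 575.0

575.0 EHP


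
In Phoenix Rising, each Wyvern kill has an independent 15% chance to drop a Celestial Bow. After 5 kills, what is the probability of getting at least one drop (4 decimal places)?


P(at least one) = 1 - P(none) = 1 - (1-p)^n
p = 15/100 = 0.15
1 - p = 0.85
(1 - p)^5 = 0.85^5 = 0.443705
P(at least one) = 1 - 0.443705 = 0.5563

0.5563


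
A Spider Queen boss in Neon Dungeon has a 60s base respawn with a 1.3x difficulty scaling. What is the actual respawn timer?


Respawn time = base * multiplier
= 60 * 1.3
= 78.0 seconds

78.0 seconds


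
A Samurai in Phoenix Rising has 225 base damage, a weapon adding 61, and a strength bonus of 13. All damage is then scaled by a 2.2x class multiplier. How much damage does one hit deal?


Sum base + weapon + str = 225 + 61 + 13 = 299
Multiply by 2.2:
299 * 2.2 = 657.8

657.8 damage


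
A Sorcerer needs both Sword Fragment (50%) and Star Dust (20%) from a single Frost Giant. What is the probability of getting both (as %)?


For independent events, P(both) = P(A) * P(B)
= 50% * 20%
= 1000 / 100 %
= 10.0%

10.0%


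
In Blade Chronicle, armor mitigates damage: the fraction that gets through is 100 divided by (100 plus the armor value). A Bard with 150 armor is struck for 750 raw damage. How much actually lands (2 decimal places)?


actual = 750 * 100 / (100 + 150)
= 750 * 100 / 250
= 75000 / 250
= 300.00

300.00 damage


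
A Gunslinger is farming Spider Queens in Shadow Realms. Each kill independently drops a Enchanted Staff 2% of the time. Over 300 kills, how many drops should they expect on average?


Expected drops = kills * (drop_rate / 100)
= 300 * (2 / 100)
= 300 * 0.02
= 6.0

6.0 drops


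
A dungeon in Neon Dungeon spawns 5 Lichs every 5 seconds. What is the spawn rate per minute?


Spawns per minute = count * (60 / interval)
= 5 * (60 / 5)
= 5 * 12.0
= 60.0

60.0 per minute


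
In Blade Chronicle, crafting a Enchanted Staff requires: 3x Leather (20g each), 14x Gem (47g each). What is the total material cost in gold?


Cost breakdown:
  Leather: 3 * 20 = 60
  Gem: 14 * 47 = 658
Total = 60 + 658 = 718

718 gold


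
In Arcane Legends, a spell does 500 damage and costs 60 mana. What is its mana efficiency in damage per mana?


Efficiency = damage / mana
= 500 / 60
= 8.33

8.33 dmg/mana


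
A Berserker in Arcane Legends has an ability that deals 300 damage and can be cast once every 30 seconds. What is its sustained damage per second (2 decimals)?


DPS = damage / cooldown
= 300 / 30
= 10.00

10.00 DPS


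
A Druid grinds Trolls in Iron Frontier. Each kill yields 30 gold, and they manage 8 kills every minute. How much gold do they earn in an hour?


Gold per minute = 30 * 8 = 240
Gold per hour = 240 * 60 = 14400

14400 gold/hour


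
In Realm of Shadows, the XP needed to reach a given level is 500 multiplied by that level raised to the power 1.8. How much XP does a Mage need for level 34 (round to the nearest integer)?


XP = 500 * level^1.8
Substitute level = 34:
XP = 500 * 34^1.8
= 500 * 571.0341
= 285517

285517 XP


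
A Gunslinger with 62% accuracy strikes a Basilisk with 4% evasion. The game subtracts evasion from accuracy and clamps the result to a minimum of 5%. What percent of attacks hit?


accuracy - evasion = 62 - 4 = 58
Apply floor: max(58, 5) = 58
Hit chance = 58%

58%


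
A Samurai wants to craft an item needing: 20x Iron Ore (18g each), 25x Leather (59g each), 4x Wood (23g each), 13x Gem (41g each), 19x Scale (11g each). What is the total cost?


Cost breakdown:
  Iron Ore: 20 * 18 = 360
  Leather: 25 * 59 = 1475
  Wood: 4 * 23 = 92
  Gem: 13 * 41 = 533
  Scale: 19 * 11 = 209
Total = 360 + 1475 + 92 + 533 + 209 = 2669

2669 gold


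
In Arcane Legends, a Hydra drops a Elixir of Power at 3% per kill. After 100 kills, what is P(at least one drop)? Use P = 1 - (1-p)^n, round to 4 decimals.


P(at least one) = 1 - P(none) = 1 - (1-p)^n
p = 3/100 = 0.03
1 - p = 0.97
(1 - p)^100 = 0.97^100 = 0.047553
P(at least one) = 1 - 0.047553 = 0.9524

0.9524


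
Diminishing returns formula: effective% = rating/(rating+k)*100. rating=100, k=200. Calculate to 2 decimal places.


effective% = rating / (rating + k) * 100
= 100 / (100 + 200) * 100
= 100 / 300 * 100
= 0.333333 * 100
= 33.33%

33.33%


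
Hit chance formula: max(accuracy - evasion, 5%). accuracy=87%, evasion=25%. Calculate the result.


accuracy - evasion = 87 - 25 = 62
Apply floor: max(62, 5) = 62
Hit chance = 62%

62%


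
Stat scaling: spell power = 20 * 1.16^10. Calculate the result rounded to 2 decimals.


value = base * growth^level
= 20 * 1.16^10
= 20 * 4.411435
= 88.23

88.23 spell power


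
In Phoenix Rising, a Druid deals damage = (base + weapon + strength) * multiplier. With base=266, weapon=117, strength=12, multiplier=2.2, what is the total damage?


Sum base + weapon + str = 266 + 117 + 12 = 395
Multiply by 2.2:
395 * 2.2 = 869.0

869.0 damage


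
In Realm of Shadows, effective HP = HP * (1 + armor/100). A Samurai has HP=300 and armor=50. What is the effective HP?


EHP = 300 * (1 + 50/100)
= 300 * (1 + 0.5)
= 300 * 1.5
= 450.0

450.0 EHP


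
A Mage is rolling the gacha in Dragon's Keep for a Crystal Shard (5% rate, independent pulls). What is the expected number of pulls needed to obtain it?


Expected pulls for a geometric distribution = 1/p = 100 / rate%
= 100 / 5
= 20.0

20.0 pulls


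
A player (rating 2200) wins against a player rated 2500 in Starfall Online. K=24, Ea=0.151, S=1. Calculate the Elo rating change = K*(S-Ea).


Elo update: delta = K * (S - Ea), where S = 1 (wins)
S - Ea = 1 - 0.151 = 0.849
Rating change = 24 * 0.849
= 20.38

20.38 rating points


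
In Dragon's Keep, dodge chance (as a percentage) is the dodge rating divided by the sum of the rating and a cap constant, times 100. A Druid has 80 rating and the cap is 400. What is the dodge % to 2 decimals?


dodge% = 80 / (80 + 400) * 100
= 80 / 480 * 100
= 0.166667 * 100
= 16.67%

16.67%
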